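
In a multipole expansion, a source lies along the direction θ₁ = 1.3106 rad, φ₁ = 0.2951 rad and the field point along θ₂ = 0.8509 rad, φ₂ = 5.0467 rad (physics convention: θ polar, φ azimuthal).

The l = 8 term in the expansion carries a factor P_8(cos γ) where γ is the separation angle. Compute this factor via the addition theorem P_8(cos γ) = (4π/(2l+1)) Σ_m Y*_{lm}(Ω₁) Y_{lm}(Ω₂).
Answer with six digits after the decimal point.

-0.035044

Term-by-term m-sum for l=8 (normalisation 4π/17 = 0.739198):
  [-8]  conj(Y_{8,-8})(Ω₁) = -0.278409+0.275856i ; Y_{8,-8}(Ω₂) = -0.047002-0.023705i ; Δ = +0.019625-0.006366i
  [-7]  conj(Y_{8,-7})(Ω₁) = -0.198231+0.367296i ; Y_{8,-7}(Ω₂) = -0.132637+0.128454i ; Δ = -0.020888-0.074180i
  [-6]  conj(Y_{8,-6})(Ω₁) = +0.000437-0.002157i ; Y_{8,-6}(Ω₂) = +0.158223+0.340432i ; Δ = +0.000803-0.000193i
  [-5]  conj(Y_{8,-5})(Ω₁) = -0.033668-0.352226i ; Y_{8,-5}(Ω₂) = +0.451184-0.045615i ; Δ = -0.031257-0.157383i
  [-4]  conj(Y_{8,-4})(Ω₁) = -0.048961-0.118975i ; Y_{8,-4}(Ω₂) = +0.049542-0.208251i ; Δ = -0.027202+0.004302i
  [-3]  conj(Y_{8,-3})(Ω₁) = +0.186134+0.227605i ; Y_{8,-3}(Ω₂) = +0.192474+0.122790i ; Δ = +0.007878+0.066664i
  [-2]  conj(Y_{8,-2})(Ω₁) = +0.149949+0.100442i ; Y_{8,-2}(Ω₂) = +0.276172-0.218180i ; Δ = +0.063326-0.004976i
  [-1]  conj(Y_{8,-1})(Ω₁) = -0.251179-0.076352i ; Y_{8,-1}(Ω₂) = +0.024325+0.070032i ; Δ = -0.000763-0.019448i
  [+0]  conj(Y_{8,0})(Ω₁) = -0.194430-0.000000i ; Y_{8,0}(Ω₂) = +0.362357+0.000000i ; Δ = -0.070453-0.000000i
  [+1]  conj(Y_{8,1})(Ω₁) = +0.251179-0.076352i ; Y_{8,1}(Ω₂) = -0.024325+0.070032i ; Δ = -0.000763+0.019448i
  [+2]  conj(Y_{8,2})(Ω₁) = +0.149949-0.100442i ; Y_{8,2}(Ω₂) = +0.276172+0.218180i ; Δ = +0.063326+0.004976i
  [+3]  conj(Y_{8,3})(Ω₁) = -0.186134+0.227605i ; Y_{8,3}(Ω₂) = -0.192474+0.122790i ; Δ = +0.007878-0.066664i
  [+4]  conj(Y_{8,4})(Ω₁) = -0.048961+0.118975i ; Y_{8,4}(Ω₂) = +0.049542+0.208251i ; Δ = -0.027202-0.004302i
  [+5]  conj(Y_{8,5})(Ω₁) = +0.033668-0.352226i ; Y_{8,5}(Ω₂) = -0.451184-0.045615i ; Δ = -0.031257+0.157383i
  [+6]  conj(Y_{8,6})(Ω₁) = +0.000437+0.002157i ; Y_{8,6}(Ω₂) = +0.158223-0.340432i ; Δ = +0.000803+0.000193i
  [+7]  conj(Y_{8,7})(Ω₁) = +0.198231+0.367296i ; Y_{8,7}(Ω₂) = +0.132637+0.128454i ; Δ = -0.020888+0.074180i
  [+8]  conj(Y_{8,8})(Ω₁) = -0.278409-0.275856i ; Y_{8,8}(Ω₂) = -0.047002+0.023705i ; Δ = +0.019625+0.006366i
Σ over m = -0.047409+0.000000i; ×(4π/17) → -0.035044+0.000000i. Real part: -0.035044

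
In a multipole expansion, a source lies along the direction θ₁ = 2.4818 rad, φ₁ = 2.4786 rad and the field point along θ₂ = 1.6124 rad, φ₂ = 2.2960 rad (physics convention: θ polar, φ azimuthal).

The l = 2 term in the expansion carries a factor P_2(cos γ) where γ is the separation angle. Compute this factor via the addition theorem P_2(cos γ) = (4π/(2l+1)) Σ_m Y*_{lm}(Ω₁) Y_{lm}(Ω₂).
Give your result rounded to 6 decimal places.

Addition theorem: P_2(cos γ) = (4π/5) Σ_m Y*_{lm}(Ω₁) Y_{lm}(Ω₂), m = −2…2:
  m=-2: 0.03518 - 0.14080j × -0.04631 + 0.38281j = 0.05227 + 0.01999j  (running Σ = 0.05227 + 0.01999j)
  m=-1: 0.29489 - 0.23028j × 0.02129 + 0.02403j = 0.01181 + 0.00218j  (running Σ = 0.06408 + 0.02217j)
  m=0: 0.27529 + 0.00000j × -0.31375 + 0.00000j = -0.08637 + 0.00000j  (running Σ = -0.02229 + 0.02217j)
  m=1: -0.29489 - 0.23028j × -0.02129 + 0.02403j = 0.01181 - 0.00218j  (running Σ = -0.01048 + 0.01999j)
  m=2: 0.03518 + 0.14080j × -0.04631 - 0.38281j = 0.05227 - 0.01999j  (running Σ = 0.04179 - 0.00000j)
Total Σ_m = 0.04179 - 0.00000j. Multiply by 2.513274: 0.10503 - 0.00000j. P_2(cos γ) = 0.105035

0.105035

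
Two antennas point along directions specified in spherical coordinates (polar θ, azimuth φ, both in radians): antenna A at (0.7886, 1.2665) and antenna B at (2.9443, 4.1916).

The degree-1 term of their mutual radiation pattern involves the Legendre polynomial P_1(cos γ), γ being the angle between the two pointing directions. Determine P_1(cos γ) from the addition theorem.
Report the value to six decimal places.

-0.826967

Addition theorem: P_1(cos γ) = (4π/3) Σ_m Y*_{lm}(Ω₁) Y_{lm}(Ω₂), m = −1…1:
  m=-1: 0.07343 + 0.23382j × -0.03370 + 0.05874j = -0.01621 - 0.00357j  (running Σ = -0.01621 - 0.00357j)
  m=0: 0.34439 + 0.00000j × -0.47912 + 0.00000j = -0.16500 + 0.00000j  (running Σ = -0.18121 - 0.00357j)
  m=1: -0.07343 + 0.23382j × 0.03370 + 0.05874j = -0.01621 + 0.00357j  (running Σ = -0.19742 + 0.00000j)
Accumulated sum -0.19742 + 0.00000j; after 4π/(2l+1) scaling, -0.82697 + 0.00000j ⇒ P_1 = -0.826967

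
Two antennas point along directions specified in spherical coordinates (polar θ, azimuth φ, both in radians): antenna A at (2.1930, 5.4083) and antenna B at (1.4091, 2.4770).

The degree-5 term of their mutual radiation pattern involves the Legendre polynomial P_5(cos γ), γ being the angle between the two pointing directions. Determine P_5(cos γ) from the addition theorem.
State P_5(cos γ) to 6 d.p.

0.166387

Summing Y*_{l m}(θ₁,φ₁)·Y_{l m}(θ₂,φ₂) over m ∈ [−5, 5]; prefactor 4π/(2·5+1) = 1.142397:
  [-5]  conj(Y_{5,-5})(Ω₁) = (-0.054524, 0.155141) ; Y_{5,-5}(Ω₂) = (0.427511, 0.078399) ; Δ = (-0.035472, 0.062050)
  [-4]  conj(Y_{5,-4})(Ω₁) = (0.349335, -0.130673) ; Y_{5,-4}(Ω₂) = (-0.198531, 0.104172) ; Δ = (-0.055741, 0.062334)
  [-3]  conj(Y_{5,-3})(Ω₁) = (-0.331965, -0.188722) ; Y_{5,-3}(Ω₂) = (-0.104673, 0.232528) ; Δ = (0.078631, -0.057437)
  [-2]  conj(Y_{5,-2})(Ω₁) = (0.002213, 0.012235) ; Y_{5,-2}(Ω₂) = (-0.058646, -0.237989) ; Δ = (0.002782, -0.001244)
  [-1]  conj(Y_{5,-1})(Ω₁) = (-0.222323, 0.266153) ; Y_{5,-1}(Ω₂) = (-0.162048, -0.126963) ; Δ = (0.069818, -0.014903)
  [+0]  conj(Y_{5,0})(Ω₁) = (0.102836, -0.000000) ; Y_{5,0}(Ω₂) = (0.249059, 0.000000) ; Δ = (0.025612, 0.000000)
  [+1]  conj(Y_{5,1})(Ω₁) = (0.222323, 0.266153) ; Y_{5,1}(Ω₂) = (0.162048, -0.126963) ; Δ = (0.069818, 0.014903)
  [+2]  conj(Y_{5,2})(Ω₁) = (0.002213, -0.012235) ; Y_{5,2}(Ω₂) = (-0.058646, 0.237989) ; Δ = (0.002782, 0.001244)
  [+3]  conj(Y_{5,3})(Ω₁) = (0.331965, -0.188722) ; Y_{5,3}(Ω₂) = (0.104673, 0.232528) ; Δ = (0.078631, 0.057437)
  [+4]  conj(Y_{5,4})(Ω₁) = (0.349335, 0.130673) ; Y_{5,4}(Ω₂) = (-0.198531, -0.104172) ; Δ = (-0.055741, -0.062334)
  [+5]  conj(Y_{5,5})(Ω₁) = (0.054524, 0.155141) ; Y_{5,5}(Ω₂) = (-0.427511, 0.078399) ; Δ = (-0.035472, -0.062050)
Accumulated sum (0.145647, 0.000000); after 4π/(2l+1) scaling, (0.166387, 0.000000) ⇒ P_5 = 0.166387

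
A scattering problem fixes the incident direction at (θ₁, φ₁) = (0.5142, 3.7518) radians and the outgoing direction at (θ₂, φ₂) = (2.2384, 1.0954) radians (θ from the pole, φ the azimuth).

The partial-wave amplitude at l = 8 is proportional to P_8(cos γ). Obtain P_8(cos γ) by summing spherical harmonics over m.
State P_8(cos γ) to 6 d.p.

Expand P_8 via completeness: Σ_{m} conj(Y_{8,m}) at Ω₁ times Y_{8,m} at Ω₂ —
  term(m=-8) = -0.000097+0.000089i   from Y*(Ω₁)=+0.000297-0.001740i, Y(Ω₂)=-0.058827-0.045805i
  term(m=-7) = -0.002844+0.000741i   from Y*(Ω₁)=+0.005334+0.011303i, Y(Ω₂)=-0.043521+0.231047i
  term(m=-6) = -0.022561-0.005293i   from Y*(Ω₁)=-0.047969-0.027443i, Y(Ω₂)=+0.401903-0.119589i
  term(m=-5) = -0.053220-0.046268i   from Y*(Ω₁)=+0.169888-0.015427i, Y(Ω₂)=-0.286179-0.298331i
  term(m=-4) = -0.010024-0.025846i   from Y*(Ω₁)=-0.282130+0.238003i, Y(Ω₂)=-0.024393+0.071033i
  term(m=-3) = -0.019204+0.165938i   from Y*(Ω₁)=+0.132579-0.498725i, Y(Ω₂)=-0.320324+0.046647i
  term(m=-2) = -0.047427+0.069263i   from Y*(Ω₁)=+0.110790+0.303152i, Y(Ω₂)=+0.151118+0.211676i
  term(m=-1) = -0.043606+0.022991i   from Y*(Ω₁)=+0.186784+0.130604i, Y(Ω₂)=-0.098994+0.192306i
  term(m=+0) = -0.122614-0.000000i   from Y*(Ω₁)=-0.413347-0.000000i, Y(Ω₂)=+0.296637+0.000000i
  term(m=+1) = -0.043606-0.022991i   from Y*(Ω₁)=-0.186784+0.130604i, Y(Ω₂)=+0.098994+0.192306i
  term(m=+2) = -0.047427-0.069263i   from Y*(Ω₁)=+0.110790-0.303152i, Y(Ω₂)=+0.151118-0.211676i
  term(m=+3) = -0.019204-0.165938i   from Y*(Ω₁)=-0.132579-0.498725i, Y(Ω₂)=+0.320324+0.046647i
  term(m=+4) = -0.010024+0.025846i   from Y*(Ω₁)=-0.282130-0.238003i, Y(Ω₂)=-0.024393-0.071033i
  term(m=+5) = -0.053220+0.046268i   from Y*(Ω₁)=-0.169888-0.015427i, Y(Ω₂)=+0.286179-0.298331i
  term(m=+6) = -0.022561+0.005293i   from Y*(Ω₁)=-0.047969+0.027443i, Y(Ω₂)=+0.401903+0.119589i
  term(m=+7) = -0.002844-0.000741i   from Y*(Ω₁)=-0.005334+0.011303i, Y(Ω₂)=+0.043521+0.231047i
  term(m=+8) = -0.000097-0.000089i   from Y*(Ω₁)=+0.000297+0.001740i, Y(Ω₂)=-0.058827+0.045805i
Accumulated sum -0.520582-0.000000i; after 4π/(2l+1) scaling, -0.384813-0.000000i ⇒ P_8 = -0.384813

-0.384813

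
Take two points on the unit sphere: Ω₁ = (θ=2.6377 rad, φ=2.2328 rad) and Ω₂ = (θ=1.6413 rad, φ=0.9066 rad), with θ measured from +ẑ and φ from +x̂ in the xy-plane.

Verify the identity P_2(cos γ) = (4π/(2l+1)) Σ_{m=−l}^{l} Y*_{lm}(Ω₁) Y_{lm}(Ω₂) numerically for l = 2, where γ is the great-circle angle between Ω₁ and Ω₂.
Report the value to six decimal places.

Term-by-term m-sum for l=2 (normalisation 4π/5 = 2.513274):
  m=-2: Y*=-0.02200 - 0.08732j  Y=-0.09226 - 0.37312j  product -0.03055 + 0.01626j
  m=-1: Y*=0.20079 - 0.25765j  Y=-0.03346 + 0.04275j  product 0.00429 + 0.01721j
  m=+0: Y*=0.41020 + 0.00000j  Y=-0.31070 + 0.00000j  product -0.12745 + 0.00000j
  m=+1: Y*=-0.20079 - 0.25765j  Y=0.03346 + 0.04275j  product 0.00429 - 0.01721j
  m=+2: Y*=-0.02200 + 0.08732j  Y=-0.09226 + 0.37312j  product -0.03055 - 0.01626j
Total Σ_m = -0.17996 + 0.00000j. Multiply by 2.513274: -0.45230 + 0.00000j. P_2(cos γ) = -0.452300

-0.452300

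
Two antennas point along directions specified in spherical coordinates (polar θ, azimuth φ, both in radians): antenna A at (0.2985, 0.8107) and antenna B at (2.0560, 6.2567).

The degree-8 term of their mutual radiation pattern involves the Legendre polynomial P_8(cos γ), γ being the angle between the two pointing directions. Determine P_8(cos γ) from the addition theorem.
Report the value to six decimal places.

Addition theorem: P_8(cos γ) = (4π/17) Σ_m Y*_{lm}(Ω₁) Y_{lm}(Ω₂), m = −8…8:
  term(m=-8) = +0.000005+0.000002i   from Y*(Ω₁)=+0.000028+0.000006i, Y(Ω₂)=+0.188905+0.040636i
  term(m=-7) = -0.000139+0.000063i   from Y*(Ω₁)=+0.000308-0.000214i, Y(Ω₂)=-0.400525-0.075119i
  term(m=-6) = +0.000386-0.001202i   from Y*(Ω₁)=+0.000468-0.003058i, Y(Ω₂)=+0.402926+0.064574i
  term(m=-5) = +0.000496+0.000854i   from Y*(Ω₁)=-0.011203-0.014468i, Y(Ω₂)=-0.053502-0.007127i
  term(m=-4) = +0.025522+0.005364i   from Y*(Ω₁)=-0.079279-0.008051i, Y(Ω₂)=-0.325439-0.034607i
  term(m=-3) = -0.046230+0.033710i   from Y*(Ω₁)=-0.190008+0.163149i, Y(Ω₂)=+0.227738+0.018133i
  term(m=-2) = -0.012112+0.116524i   from Y*(Ω₁)=-0.026563+0.524476i, Y(Ω₂)=+0.222770+0.011811i
  term(m=-1) = -0.106643-0.118303i   from Y*(Ω₁)=+0.394648+0.415142i, Y(Ω₂)=-0.277971-0.007364i
  term(m=+0) = +0.014652+0.000000i   from Y*(Ω₁)=-0.079029-0.000000i, Y(Ω₂)=-0.185406+0.000000i
  term(m=+1) = -0.106643+0.118303i   from Y*(Ω₁)=-0.394648+0.415142i, Y(Ω₂)=+0.277971-0.007364i
  term(m=+2) = -0.012112-0.116524i   from Y*(Ω₁)=-0.026563-0.524476i, Y(Ω₂)=+0.222770-0.011811i
  term(m=+3) = -0.046230-0.033710i   from Y*(Ω₁)=+0.190008+0.163149i, Y(Ω₂)=-0.227738+0.018133i
  term(m=+4) = +0.025522-0.005364i   from Y*(Ω₁)=-0.079279+0.008051i, Y(Ω₂)=-0.325439+0.034607i
  term(m=+5) = +0.000496-0.000854i   from Y*(Ω₁)=+0.011203-0.014468i, Y(Ω₂)=+0.053502-0.007127i
  term(m=+6) = +0.000386+0.001202i   from Y*(Ω₁)=+0.000468+0.003058i, Y(Ω₂)=+0.402926-0.064574i
  term(m=+7) = -0.000139-0.000063i   from Y*(Ω₁)=-0.000308-0.000214i, Y(Ω₂)=+0.400525-0.075119i
  term(m=+8) = +0.000005-0.000002i   from Y*(Ω₁)=+0.000028-0.000006i, Y(Ω₂)=+0.188905-0.040636i
Σ over m = -0.262780+0.000000i; ×(4π/17) → -0.194247+0.000000i. Real part: -0.194247

-0.194247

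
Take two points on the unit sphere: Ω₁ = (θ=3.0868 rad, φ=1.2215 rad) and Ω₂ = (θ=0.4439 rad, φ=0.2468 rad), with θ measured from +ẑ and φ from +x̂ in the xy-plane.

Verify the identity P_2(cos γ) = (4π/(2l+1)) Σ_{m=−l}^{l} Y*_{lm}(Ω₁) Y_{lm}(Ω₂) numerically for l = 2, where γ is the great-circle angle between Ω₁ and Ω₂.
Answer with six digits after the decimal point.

Expand P_2 via completeness: Σ_{m} conj(Y_{2,m}) at Ω₁ times Y_{2,m} at Ω₂ —
  [-2]  conj(Y_{2,-2})(Ω₁) = -0.000887+0.000745i ; Y_{2,-2}(Ω₂) = +0.062740-0.033756i ; Δ = -0.000031+0.000077i
  [-1]  conj(Y_{2,-1})(Ω₁) = -0.014458-0.039694i ; Y_{2,-1}(Ω₂) = +0.290548-0.073200i ; Δ = -0.007106-0.010475i
  [+0]  conj(Y_{2,0})(Ω₁) = +0.627945-0.000000i ; Y_{2,0}(Ω₂) = +0.456271+0.000000i ; Δ = +0.286513+0.000000i
  [+1]  conj(Y_{2,1})(Ω₁) = +0.014458-0.039694i ; Y_{2,1}(Ω₂) = -0.290548-0.073200i ; Δ = -0.007106+0.010475i
  [+2]  conj(Y_{2,2})(Ω₁) = -0.000887-0.000745i ; Y_{2,2}(Ω₂) = +0.062740+0.033756i ; Δ = -0.000031-0.000077i
Accumulated sum +0.272239-0.000000i; after 4π/(2l+1) scaling, +0.684212-0.000000i ⇒ P_2 = 0.684212

0.684212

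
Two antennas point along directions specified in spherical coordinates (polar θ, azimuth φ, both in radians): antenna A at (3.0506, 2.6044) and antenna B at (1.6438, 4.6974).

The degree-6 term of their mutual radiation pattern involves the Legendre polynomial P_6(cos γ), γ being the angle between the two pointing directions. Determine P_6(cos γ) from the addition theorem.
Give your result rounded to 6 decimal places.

Term-by-term m-sum for l=6 (normalisation 4π/13 = 0.966644):
  m=-6: -0.00000 + 0.00000j × -0.47349 - 0.04270j = 0.00000 + 0.00000j  (running Σ = 0.00000 + 0.00000j)
  m=-5: -0.00001 - 0.00000j × 0.00902 - 0.12010j = -0.00000 + 0.00000j  (running Σ = -0.00000 + 0.00000j)
  m=-4: -0.00013 - 0.00020j × -0.33174 - 0.01991j = 0.00004 + 0.00007j  (running Σ = 0.00004 + 0.00007j)
  m=-3: -0.00016 - 0.00385j × 0.00623 - 0.13850j = -0.00053 - 0.00000j  (running Σ = -0.00049 + 0.00007j)
  m=-2: 0.01999 - 0.03690j × -0.29311 - 0.00879j = -0.00618 + 0.01064j  (running Σ = -0.00668 + 0.01071j)
  m=-1: 0.24679 - 0.14699j × 0.00217 - 0.14507j = -0.02079 - 0.03612j  (running Σ = -0.02747 - 0.02541j)
  m=0: 0.93056 + 0.00000j × -0.28290 + 0.00000j = -0.26325 + 0.00000j  (running Σ = -0.29072 - 0.02541j)
  m=1: -0.24679 - 0.14699j × -0.00217 - 0.14507j = -0.02079 + 0.03612j  (running Σ = -0.31151 + 0.01071j)
  m=2: 0.01999 + 0.03690j × -0.29311 + 0.00879j = -0.00618 - 0.01064j  (running Σ = -0.31769 + 0.00007j)
  m=3: 0.00016 - 0.00385j × -0.00623 - 0.13850j = -0.00053 + 0.00000j  (running Σ = -0.31822 + 0.00007j)
  m=4: -0.00013 + 0.00020j × -0.33174 + 0.01991j = 0.00004 - 0.00007j  (running Σ = -0.31818 + 0.00000j)
  m=5: 0.00001 - 0.00000j × -0.00902 - 0.12010j = -0.00000 - 0.00000j  (running Σ = -0.31819 + 0.00000j)
  m=6: -0.00000 - 0.00000j × -0.47349 + 0.04270j = 0.00000 - 0.00000j  (running Σ = -0.31819 - 0.00000j)
Σ over m = -0.31819 - 0.00000j; ×(4π/13) → -0.30757 - 0.00000j. Real part: -0.307572

-0.307572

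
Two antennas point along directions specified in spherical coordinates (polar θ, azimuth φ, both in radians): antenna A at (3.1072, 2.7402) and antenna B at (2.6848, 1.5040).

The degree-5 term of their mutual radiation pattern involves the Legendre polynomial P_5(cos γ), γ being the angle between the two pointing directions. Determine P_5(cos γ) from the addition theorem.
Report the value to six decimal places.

-0.028629

Summing Y*_{l m}(θ₁,φ₁)·Y_{l m}(θ₂,φ₂) over m ∈ [−5, 5]; prefactor 4π/(2·5+1) = 1.142397:
  m=-5: (0.000000, 0.000000) × (0.002540, -0.007320) = (0.000000, -0.000000)  (running Σ = (0.000000, -0.000000))
  m=-4: (0.000000, 0.000002) × (-0.048085, -0.013162) = (0.000000, -0.000000)  (running Σ = (0.000000, -0.000000))
  m=-3: (-0.000040, 0.000105) × (-0.036924, 0.181791) = (-0.000018, -0.000011)  (running Σ = (-0.000018, -0.000011))
  m=-2: (-0.002778, 0.002876) × (0.415374, 0.055823) = (-0.001314, 0.001040)  (running Σ = (-0.001332, 0.001028))
  m=-1: (-0.080767, 0.034280) × (0.031564, -0.471845) = (0.013626, 0.039192)  (running Σ = (0.012294, 0.040220))
  m=0: (-0.927320, -0.000000) × (0.053539, 0.000000) = (-0.049648, -0.000000)  (running Σ = (-0.037354, 0.040220))
  m=1: (0.080767, 0.034280) × (-0.031564, -0.471845) = (0.013626, -0.039192)  (running Σ = (-0.023728, 0.001028))
  m=2: (-0.002778, -0.002876) × (0.415374, -0.055823) = (-0.001314, -0.001040)  (running Σ = (-0.025043, -0.000011))
  m=3: (0.000040, 0.000105) × (0.036924, 0.181791) = (-0.000018, 0.000011)  (running Σ = (-0.025060, -0.000000))
  m=4: (0.000000, -0.000002) × (-0.048085, 0.013162) = (0.000000, 0.000000)  (running Σ = (-0.025060, -0.000000))
  m=5: (-0.000000, 0.000000) × (-0.002540, -0.007320) = (0.000000, 0.000000)  (running Σ = (-0.025060, 0.000000))
Total Σ_m = (-0.025060, 0.000000). Multiply by 1.142397: (-0.028629, 0.000000). P_5(cos γ) = -0.028629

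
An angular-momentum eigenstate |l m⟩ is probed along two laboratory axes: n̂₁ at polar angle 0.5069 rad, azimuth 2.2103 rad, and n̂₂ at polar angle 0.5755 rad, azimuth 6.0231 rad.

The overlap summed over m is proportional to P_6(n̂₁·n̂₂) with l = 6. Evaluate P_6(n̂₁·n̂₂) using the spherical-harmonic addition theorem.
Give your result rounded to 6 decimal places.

0.301328

Expand P_6 via completeness: Σ_{m} conj(Y_{6,m}) at Ω₁ times Y_{6,m} at Ω₂ —
  term(m=-6) = -0.000050+0.000061i   from Y*(Ω₁)=+0.004855+0.004052i, Y(Ω₂)=+0.000129+0.012555i
  term(m=-5) = +0.002584-0.000563i   from Y*(Ω₁)=+0.002205-0.039390i, Y(Ω₂)=+0.017906+0.064606i
  term(m=-4) = -0.027805-0.013664i   from Y*(Ω₁)=-0.122503+0.080888i, Y(Ω₂)=+0.106773+0.182043i
  term(m=-3) = +0.063067+0.132987i   from Y*(Ω₁)=+0.331254+0.120060i, Y(Ω₂)=+0.296896+0.293859i
  term(m=-2) = +0.051132-0.219982i   from Y*(Ω₁)=-0.143977-0.479345i, Y(Ω₂)=+0.391557+0.224279i
  term(m=-1) = -0.008052+0.006395i   from Y*(Ω₁)=-0.140717+0.189194i, Y(Ω₂)=+0.042141+0.011214i
  term(m=+0) = +0.149973+0.000000i   from Y*(Ω₁)=-0.357399-0.000000i, Y(Ω₂)=-0.419622+0.000000i
  term(m=+1) = -0.008052-0.006395i   from Y*(Ω₁)=+0.140717+0.189194i, Y(Ω₂)=-0.042141+0.011214i
  term(m=+2) = +0.051132+0.219982i   from Y*(Ω₁)=-0.143977+0.479345i, Y(Ω₂)=+0.391557-0.224279i
  term(m=+3) = +0.063067-0.132987i   from Y*(Ω₁)=-0.331254+0.120060i, Y(Ω₂)=-0.296896+0.293859i
  term(m=+4) = -0.027805+0.013664i   from Y*(Ω₁)=-0.122503-0.080888i, Y(Ω₂)=+0.106773-0.182043i
  term(m=+5) = +0.002584+0.000563i   from Y*(Ω₁)=-0.002205-0.039390i, Y(Ω₂)=-0.017906+0.064606i
  term(m=+6) = -0.000050-0.000061i   from Y*(Ω₁)=+0.004855-0.004052i, Y(Ω₂)=+0.000129-0.012555i
Accumulated sum +0.311726+0.000000i; after 4π/(2l+1) scaling, +0.301328+0.000000i ⇒ P_6 = 0.301328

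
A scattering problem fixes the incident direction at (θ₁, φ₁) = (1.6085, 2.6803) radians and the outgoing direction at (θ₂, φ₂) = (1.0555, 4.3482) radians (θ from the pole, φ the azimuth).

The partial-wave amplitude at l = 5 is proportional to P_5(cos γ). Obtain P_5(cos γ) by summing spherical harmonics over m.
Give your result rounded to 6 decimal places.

-0.183459

Expand P_5 via completeness: Σ_{m} conj(Y_{5,m}) at Ω₁ times Y_{5,m} at Ω₂ —
  m=-5: Y*=+0.310365+0.342879i  Y=-0.224322-0.057314i  product -0.049970-0.094704i
  m=-4: Y*=+0.014947+0.053104i  Y=+0.047184+0.411951i  product -0.021171+0.008663i
  m=-3: Y*=+0.063330-0.334856i  Y=+0.239907-0.124359i  product -0.026449-0.088210i
  m=-2: Y*=+0.038352-0.050637i  Y=+0.128104+0.114269i  product +0.010699-0.002104i
  m=-1: Y*=-0.280912+0.139630i  Y=+0.115288-0.302439i  product +0.009844+0.101057i
  m=+0: Y*=-0.065688-0.000000i  Y=+0.098909+0.000000i  product -0.006497-0.000000i
  m=+1: Y*=+0.280912+0.139630i  Y=-0.115288-0.302439i  product +0.009844-0.101057i
  m=+2: Y*=+0.038352+0.050637i  Y=+0.128104-0.114269i  product +0.010699+0.002104i
  m=+3: Y*=-0.063330-0.334856i  Y=-0.239907-0.124359i  product -0.026449+0.088210i
  m=+4: Y*=+0.014947-0.053104i  Y=+0.047184-0.411951i  product -0.021171-0.008663i
  m=+5: Y*=-0.310365+0.342879i  Y=+0.224322-0.057314i  product -0.049970+0.094704i
Accumulated sum -0.160591+0.000000i; after 4π/(2l+1) scaling, -0.183459+0.000000i ⇒ P_5 = -0.183459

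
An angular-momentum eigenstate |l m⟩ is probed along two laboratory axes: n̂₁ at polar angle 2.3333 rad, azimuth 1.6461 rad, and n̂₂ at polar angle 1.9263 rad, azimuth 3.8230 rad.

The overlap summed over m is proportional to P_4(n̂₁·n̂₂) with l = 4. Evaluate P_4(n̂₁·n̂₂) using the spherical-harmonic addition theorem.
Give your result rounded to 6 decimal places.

0.297306

Summing Y*_{l m}(θ₁,φ₁)·Y_{l m}(θ₂,φ₂) over m ∈ [−4, 4]; prefactor 4π/(2·4+1) = 1.396263:
  term(m=-4) = -0.031168-0.027182i   from Y*(Ω₁)=+0.115545+0.035896i, Y(Ω₂)=-0.312658-0.138113i
  term(m=-3) = +0.113761-0.028747i   from Y*(Ω₁)=-0.073223+0.318592i, Y(Ω₂)=-0.163654-0.319461i
  term(m=-2) = +0.006417-0.017122i   from Y*(Ω₁)=-0.404639-0.061407i, Y(Ω₂)=-0.009225+0.043715i
  term(m=-1) = +0.015195+0.021921i   from Y*(Ω₁)=+0.006041-0.080064i, Y(Ω₂)=-0.258011+0.209245i
  term(m=+0) = +0.004521+0.000000i   from Y*(Ω₁)=-0.353969-0.000000i, Y(Ω₂)=-0.012773+0.000000i
  term(m=+1) = +0.015195-0.021921i   from Y*(Ω₁)=-0.006041-0.080064i, Y(Ω₂)=+0.258011+0.209245i
  term(m=+2) = +0.006417+0.017122i   from Y*(Ω₁)=-0.404639+0.061407i, Y(Ω₂)=-0.009225-0.043715i
  term(m=+3) = +0.113761+0.028747i   from Y*(Ω₁)=+0.073223+0.318592i, Y(Ω₂)=+0.163654-0.319461i
  term(m=+4) = -0.031168+0.027182i   from Y*(Ω₁)=+0.115545-0.035896i, Y(Ω₂)=-0.312658+0.138113i
Σ over m = +0.212930+0.000000i; ×(4π/9) → +0.297306+0.000000i. Real part: 0.297306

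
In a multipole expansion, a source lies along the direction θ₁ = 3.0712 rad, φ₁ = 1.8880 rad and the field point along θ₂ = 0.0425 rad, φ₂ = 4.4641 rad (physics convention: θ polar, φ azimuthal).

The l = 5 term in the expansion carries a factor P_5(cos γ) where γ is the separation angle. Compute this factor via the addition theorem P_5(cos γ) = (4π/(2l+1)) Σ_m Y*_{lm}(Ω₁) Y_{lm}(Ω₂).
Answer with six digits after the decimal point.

Summing Y*_{l m}(θ₁,φ₁)·Y_{l m}(θ₂,φ₂) over m ∈ [−5, 5]; prefactor 4π/(2·5+1) = 1.142397:
  [-5]  conj(Y_{5,-5})(Ω₁) = (-0.000001, -0.000000) ; Y_{5,-5}(Ω₂) = (-0.000000, 0.000000) ; Δ = (0.000000, -0.000000)
  [-4]  conj(Y_{5,-4})(Ω₁) = (-0.000011, -0.000034) ; Y_{5,-4}(Ω₂) = (0.000003, 0.000004) ; Δ = (0.000000, -0.000000)
  [-3]  conj(Y_{5,-3})(Ω₁) = (0.000780, -0.000556) ; Y_{5,-3}(Ω₂) = (0.000144, -0.000156) ; Δ = (0.000000, -0.000000)
  [-2]  conj(Y_{5,-2})(Ω₁) = (0.013372, 0.009840) ; Y_{5,-2}(Ω₂) = (-0.005360, -0.002905) ; Δ = (-0.000043, -0.000092)
  [-1]  conj(Y_{5,-1})(Ω₁) = (-0.055241, 0.168271) ; Y_{5,-1}(Ω₂) = (-0.026584, 0.104859) ; Δ = (-0.016176, -0.010266)
  [+0]  conj(Y_{5,0})(Ω₁) = (-0.901147, -0.000000) ; Y_{5,0}(Ω₂) = (0.922970, 0.000000) ; Δ = (-0.831732, -0.000000)
  [+1]  conj(Y_{5,1})(Ω₁) = (0.055241, 0.168271) ; Y_{5,1}(Ω₂) = (0.026584, 0.104859) ; Δ = (-0.016176, 0.010266)
  [+2]  conj(Y_{5,2})(Ω₁) = (0.013372, -0.009840) ; Y_{5,2}(Ω₂) = (-0.005360, 0.002905) ; Δ = (-0.000043, 0.000092)
  [+3]  conj(Y_{5,3})(Ω₁) = (-0.000780, -0.000556) ; Y_{5,3}(Ω₂) = (-0.000144, -0.000156) ; Δ = (0.000000, 0.000000)
  [+4]  conj(Y_{5,4})(Ω₁) = (-0.000011, 0.000034) ; Y_{5,4}(Ω₂) = (0.000003, -0.000004) ; Δ = (0.000000, 0.000000)
  [+5]  conj(Y_{5,5})(Ω₁) = (0.000001, -0.000000) ; Y_{5,5}(Ω₂) = (0.000000, 0.000000) ; Δ = (0.000000, 0.000000)
Accumulated sum (-0.864170, 0.000000); after 4π/(2l+1) scaling, (-0.987226, 0.000000) ⇒ P_5 = -0.987226

-0.987226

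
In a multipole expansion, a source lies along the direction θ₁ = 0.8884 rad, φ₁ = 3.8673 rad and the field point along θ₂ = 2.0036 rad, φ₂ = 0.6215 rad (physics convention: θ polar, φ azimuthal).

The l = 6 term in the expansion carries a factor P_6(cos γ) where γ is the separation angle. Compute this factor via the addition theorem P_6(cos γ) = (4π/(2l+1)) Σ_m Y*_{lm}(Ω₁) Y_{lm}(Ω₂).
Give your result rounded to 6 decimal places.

Summing Y*_{l m}(θ₁,φ₁)·Y_{l m}(θ₂,φ₂) over m ∈ [−6, 6]; prefactor 4π/(2·6+1) = 0.966644:
  m=-6: Y*=-0.036995-0.098841i  Y=-0.225044+0.149836i  product +0.023135+0.016700i
  m=-5: Y*=+0.262561+0.139018i  Y=+0.432457+0.014749i  product +0.111496+0.063992i
  m=-4: Y*=-0.424389+0.103299i  Y=-0.179587-0.138114i  product +0.090482+0.040063i
  m=-3: Y*=+0.150447-0.216949i  Y=-0.063014-0.208345i  product -0.054681-0.017674i
  m=-2: Y*=-0.021936-0.182869i  Y=-0.098963+0.291014i  product +0.055388+0.011714i
  m=-1: Y*=+0.258162+0.229045i  Y=-0.094859+0.067936i  product -0.040049-0.004189i
  m=+0: Y*=+0.093191-0.000000i  Y=+0.316609+0.000000i  product +0.029505+0.000000i
  m=+1: Y*=-0.258162+0.229045i  Y=+0.094859+0.067936i  product -0.040049+0.004189i
  m=+2: Y*=-0.021936+0.182869i  Y=-0.098963-0.291014i  product +0.055388-0.011714i
  m=+3: Y*=-0.150447-0.216949i  Y=+0.063014-0.208345i  product -0.054681+0.017674i
  m=+4: Y*=-0.424389-0.103299i  Y=-0.179587+0.138114i  product +0.090482-0.040063i
  m=+5: Y*=-0.262561+0.139018i  Y=-0.432457+0.014749i  product +0.111496-0.063992i
  m=+6: Y*=-0.036995+0.098841i  Y=-0.225044-0.149836i  product +0.023135-0.016700i
Σ over m = +0.401047+0.000000i; ×(4π/13) → +0.387669+0.000000i. Real part: 0.387669

0.387669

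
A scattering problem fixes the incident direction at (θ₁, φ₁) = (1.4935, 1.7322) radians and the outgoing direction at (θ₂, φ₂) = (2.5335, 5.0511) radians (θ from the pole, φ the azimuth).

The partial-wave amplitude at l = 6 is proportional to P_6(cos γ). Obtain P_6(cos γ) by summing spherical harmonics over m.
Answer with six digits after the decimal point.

0.110078

Addition theorem: P_6(cos γ) = (4π/13) Σ_m Y*_{lm}(Ω₁) Y_{lm}(Ω₂), m = −6…6:
  m=-6: -0.26885 - 0.39098j × 0.00748 + 0.01504j = 0.00387 - 0.00697j  (running Σ = 0.00387 - 0.00697j)
  m=-5: -0.09194 + 0.08805j × -0.08296 + 0.01024j = 0.00673 - 0.00825j  (running Σ = 0.01060 - 0.01521j)
  m=-4: -0.26311 - 0.19821j × 0.05220 - 0.23796j = -0.06090 + 0.05226j  (running Σ = -0.05030 + 0.03705j)
  m=-3: -0.06810 + 0.12947j × 0.37370 + 0.23152j = -0.05542 + 0.03262j  (running Σ = -0.10573 + 0.06967j)
  m=-2: -0.27444 - 0.09180j × -0.31880 + 0.25645j = 0.11103 - 0.04111j  (running Σ = 0.00531 + 0.02855j)
  m=-1: -0.02458 + 0.15096j × 0.01505 + 0.04272j = -0.00682 + 0.00122j  (running Σ = -0.00151 + 0.02978j)
  m=0: -0.27875 + 0.00000j × -0.41937 + 0.00000j = 0.11690 + 0.00000j  (running Σ = 0.11539 + 0.02978j)
  m=1: 0.02458 + 0.15096j × -0.01505 + 0.04272j = -0.00682 - 0.00122j  (running Σ = 0.10857 + 0.02855j)
  m=2: -0.27444 + 0.09180j × -0.31880 - 0.25645j = 0.11103 + 0.04111j  (running Σ = 0.21960 + 0.06967j)
  m=3: 0.06810 + 0.12947j × -0.37370 + 0.23152j = -0.05542 - 0.03262j  (running Σ = 0.16418 + 0.03705j)
  m=4: -0.26311 + 0.19821j × 0.05220 + 0.23796j = -0.06090 - 0.05226j  (running Σ = 0.10328 - 0.01521j)
  m=5: 0.09194 + 0.08805j × 0.08296 + 0.01024j = 0.00673 + 0.00825j  (running Σ = 0.11001 - 0.00697j)
  m=6: -0.26885 + 0.39098j × 0.00748 - 0.01504j = 0.00387 + 0.00697j  (running Σ = 0.11388 + 0.00000j)
Σ over m = 0.11388 + 0.00000j; ×(4π/13) → 0.11008 + 0.00000j. Real part: 0.110078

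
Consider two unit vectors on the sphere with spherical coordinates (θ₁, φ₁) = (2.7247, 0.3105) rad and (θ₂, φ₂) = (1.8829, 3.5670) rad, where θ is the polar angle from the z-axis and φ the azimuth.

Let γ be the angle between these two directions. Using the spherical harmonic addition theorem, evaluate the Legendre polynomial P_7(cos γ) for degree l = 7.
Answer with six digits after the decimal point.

0.202797

Addition theorem: P_7(cos γ) = (4π/15) Σ_m Y*_{lm}(Ω₁) Y_{lm}(Ω₂), m = −7…7:
  m=-7: Y*=-0.000506+0.000735i  Y=+0.348838+0.057635i  product -0.000219+0.000227i
  m=-6: Y*=+0.002172-0.007221i  Y=+0.354881+0.237175i  product +0.002483-0.002047i
  m=-5: Y*=+0.000721+0.039411i  Y=+0.034141+0.054913i  product -0.002140+0.001385i
  m=-4: Y*=-0.045832-0.134335i  Y=-0.042787-0.325171i  product -0.041721+0.020651i
  m=-3: Y*=+0.209355+0.281599i  Y=+0.054034-0.178095i  product +0.061464-0.022069i
  m=-2: Y*=-0.438519-0.313725i  Y=-0.169269+0.193002i  product +0.134777-0.031531i
  m=-1: Y*=+0.309548+0.099327i  Y=-0.204192+0.092514i  product -0.072396+0.008356i
  m=+0: Y*=+0.333277-0.000000i  Y=+0.232757+0.000000i  product +0.077572+0.000000i
  m=+1: Y*=-0.309548+0.099327i  Y=+0.204192+0.092514i  product -0.072396-0.008356i
  m=+2: Y*=-0.438519+0.313725i  Y=-0.169269-0.193002i  product +0.134777+0.031531i
  m=+3: Y*=-0.209355+0.281599i  Y=-0.054034-0.178095i  product +0.061464+0.022069i
  m=+4: Y*=-0.045832+0.134335i  Y=-0.042787+0.325171i  product -0.041721-0.020651i
  m=+5: Y*=-0.000721+0.039411i  Y=-0.034141+0.054913i  product -0.002140-0.001385i
  m=+6: Y*=+0.002172+0.007221i  Y=+0.354881-0.237175i  product +0.002483+0.002047i
  m=+7: Y*=+0.000506+0.000735i  Y=-0.348838+0.057635i  product -0.000219-0.000227i
Accumulated sum +0.242071+0.000000i; after 4π/(2l+1) scaling, +0.202797+0.000000i ⇒ P_7 = 0.202797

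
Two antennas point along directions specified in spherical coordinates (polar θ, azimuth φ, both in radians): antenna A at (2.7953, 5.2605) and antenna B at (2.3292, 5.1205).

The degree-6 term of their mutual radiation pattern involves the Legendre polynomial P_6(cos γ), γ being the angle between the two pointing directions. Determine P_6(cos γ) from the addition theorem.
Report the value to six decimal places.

Summing Y*_{l m}(θ₁,φ₁)·Y_{l m}(θ₂,φ₂) over m ∈ [−6, 6]; prefactor 4π/(2·6+1) = 0.966644:
  m=-6: Y*=(0.000731, 0.000108)  Y=(0.054394, 0.045161)  product (0.000035, 0.000039)
  m=-5: Y*=(-0.002768, -0.006528)  Y=(-0.206894, 0.105032)  product (0.001258, 0.001060)
  m=-4: Y*=(-0.024081, 0.033614)  Y=(-0.025658, -0.415669)  product (0.014590, 0.009147)
  m=-3: Y*=(0.160867, 0.011851)  Y=(0.355160, 0.128222)  product (0.055614, 0.024836)
  m=-2: Y*=(-0.187026, -0.364053)  Y=(0.015366, -0.016343)  product (-0.008824, -0.002537)
  m=-1: Y*=(-0.294071, 0.481682)  Y=(0.147503, 0.341137)  product (-0.207696, -0.029269)
  m=+0: Y*=(0.083250, -0.000000)  Y=(-0.086774, 0.000000)  product (-0.007224, 0.000000)
  m=+1: Y*=(0.294071, 0.481682)  Y=(-0.147503, 0.341137)  product (-0.207696, 0.029269)
  m=+2: Y*=(-0.187026, 0.364053)  Y=(0.015366, 0.016343)  product (-0.008824, 0.002537)
  m=+3: Y*=(-0.160867, 0.011851)  Y=(-0.355160, 0.128222)  product (0.055614, -0.024836)
  m=+4: Y*=(-0.024081, -0.033614)  Y=(-0.025658, 0.415669)  product (0.014590, -0.009147)
  m=+5: Y*=(0.002768, -0.006528)  Y=(0.206894, 0.105032)  product (0.001258, -0.001060)
  m=+6: Y*=(0.000731, -0.000108)  Y=(0.054394, -0.045161)  product (0.000035, -0.000039)
Σ over m = (-0.297269, 0.000000); ×(4π/13) → (-0.287353, 0.000000). Real part: -0.287353

-0.287353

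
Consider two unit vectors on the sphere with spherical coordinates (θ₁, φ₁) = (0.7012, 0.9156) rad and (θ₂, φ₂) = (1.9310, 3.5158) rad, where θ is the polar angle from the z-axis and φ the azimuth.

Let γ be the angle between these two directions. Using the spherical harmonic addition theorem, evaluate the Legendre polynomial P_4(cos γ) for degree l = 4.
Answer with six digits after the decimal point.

-0.270087

Term-by-term m-sum for l=4 (normalisation 4π/9 = 1.396263):
  m=-4: -0.066493-0.038143i × +0.025082-0.338481i = -0.014578+0.021550i  (running Σ = -0.014578+0.021550i)
  m=-3: -0.237035+0.098765i × +0.156675-0.325860i = -0.004954+0.092714i  (running Σ = -0.019532+0.114264i)
  m=-2: -0.110646+0.415255i × -0.027989+0.025992i = -0.007696-0.014499i  (running Σ = -0.027229+0.099765i)
  m=-1: +0.154397+0.200923i × -0.309431+0.121517i = -0.072191-0.043410i  (running Σ = -0.099419+0.056355i)
  m=0: -0.273477-0.000000i × -0.019758+0.000000i = +0.005403+0.000000i  (running Σ = -0.094016+0.056355i)
  m=1: -0.154397+0.200923i × +0.309431+0.121517i = -0.072191+0.043410i  (running Σ = -0.166207+0.099765i)
  m=2: -0.110646-0.415255i × -0.027989-0.025992i = -0.007696+0.014499i  (running Σ = -0.173903+0.114264i)
  m=3: +0.237035+0.098765i × -0.156675-0.325860i = -0.004954-0.092714i  (running Σ = -0.178857+0.021550i)
  m=4: -0.066493+0.038143i × +0.025082+0.338481i = -0.014578-0.021550i  (running Σ = -0.193436+0.000000i)
Total Σ_m = -0.193436+0.000000i. Multiply by 1.396263: -0.270087+0.000000i. P_4(cos γ) = -0.270087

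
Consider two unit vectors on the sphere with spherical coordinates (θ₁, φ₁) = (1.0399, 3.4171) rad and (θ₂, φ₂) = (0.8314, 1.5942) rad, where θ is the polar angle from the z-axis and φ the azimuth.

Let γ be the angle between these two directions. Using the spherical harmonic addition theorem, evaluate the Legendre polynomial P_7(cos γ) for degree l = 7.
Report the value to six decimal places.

Expand P_7 via completeness: Σ_{m} conj(Y_{7,m}) at Ω₁ times Y_{7,m} at Ω₂ —
  m=-7: Y*=+0.062099-0.166110i  Y=+0.009805+0.059313i  product +0.010461+0.002055i
  m=-6: Y*=-0.032006+0.388261i  Y=-0.203122+0.028712i  product -0.004647-0.079783i
  m=-5: Y*=-0.078391-0.400562i  Y=-0.046254-0.393463i  product -0.153980+0.049371i
  m=-4: Y*=+0.030867+0.060952i  Y=+0.425960-0.039993i  product +0.015586+0.024729i
  m=-3: Y*=+0.217333+0.235986i  Y=+0.007873+0.111944i  product -0.024706+0.026187i
  m=-2: Y*=-0.190777-0.117233i  Y=+0.314158-0.014716i  product -0.061659-0.034022i
  m=-1: Y*=-0.228200-0.064511i  Y=+0.006181+0.264037i  product +0.015623-0.060652i
  m=+0: Y*=+0.257095-0.000000i  Y=+0.244462+0.000000i  product +0.062850+0.000000i
  m=+1: Y*=+0.228200-0.064511i  Y=-0.006181+0.264037i  product +0.015623+0.060652i
  m=+2: Y*=-0.190777+0.117233i  Y=+0.314158+0.014716i  product -0.061659+0.034022i
  m=+3: Y*=-0.217333+0.235986i  Y=-0.007873+0.111944i  product -0.024706-0.026187i
  m=+4: Y*=+0.030867-0.060952i  Y=+0.425960+0.039993i  product +0.015586-0.024729i
  m=+5: Y*=+0.078391-0.400562i  Y=+0.046254-0.393463i  product -0.153980-0.049371i
  m=+6: Y*=-0.032006-0.388261i  Y=-0.203122-0.028712i  product -0.004647+0.079783i
  m=+7: Y*=-0.062099-0.166110i  Y=-0.009805+0.059313i  product +0.010461-0.002055i
Σ over m = -0.343795-0.000000i; ×(4π/15) → -0.288017-0.000000i. Real part: -0.288017

-0.288017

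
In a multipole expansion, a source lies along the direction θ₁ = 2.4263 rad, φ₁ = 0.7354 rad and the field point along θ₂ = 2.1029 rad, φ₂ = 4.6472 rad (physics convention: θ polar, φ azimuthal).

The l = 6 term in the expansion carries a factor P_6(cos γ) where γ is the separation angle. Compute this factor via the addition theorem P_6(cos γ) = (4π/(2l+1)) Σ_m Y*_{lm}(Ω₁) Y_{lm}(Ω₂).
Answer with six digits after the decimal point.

Term-by-term m-sum for l=6 (normalisation 4π/13 = 0.966644):
  m=-6: -0.011360-0.036725i × -0.182887-0.075419i = -0.000692+0.007573i  (running Σ = -0.000692+0.007573i)
  m=-5: +0.131831+0.078203i × +0.129191-0.382221i = +0.046922-0.040285i  (running Σ = +0.046230-0.032712i)
  m=-4: -0.340835+0.069088i × +0.348146+0.092896i = -0.125078-0.007610i  (running Σ = -0.078849-0.040322i)
  m=-3: +0.269098-0.364917i × +0.006928-0.034974i = -0.010898-0.011940i  (running Σ = -0.089747-0.052261i)
  m=-2: +0.020408+0.203407i × +0.346953+0.045493i = -0.002173+0.071501i  (running Σ = -0.091920+0.019240i)
  m=-1: +0.208616+0.188733i × -0.006284+0.096267i = -0.019480+0.018897i  (running Σ = -0.111400+0.038137i)
  m=0: -0.299432-0.000000i × +0.323962+0.000000i = -0.097004-0.000000i  (running Σ = -0.208404+0.038137i)
  m=1: -0.208616+0.188733i × +0.006284+0.096267i = -0.019480-0.018897i  (running Σ = -0.227884+0.019240i)
  m=2: +0.020408-0.203407i × +0.346953-0.045493i = -0.002173-0.071501i  (running Σ = -0.230057-0.052261i)
  m=3: -0.269098-0.364917i × -0.006928-0.034974i = -0.010898+0.011940i  (running Σ = -0.240955-0.040322i)
  m=4: -0.340835-0.069088i × +0.348146-0.092896i = -0.125078+0.007610i  (running Σ = -0.366033-0.032712i)
  m=5: -0.131831+0.078203i × -0.129191-0.382221i = +0.046922+0.040285i  (running Σ = -0.319111+0.007573i)
  m=6: -0.011360+0.036725i × -0.182887+0.075419i = -0.000692-0.007573i  (running Σ = -0.319803-0.000000i)
Total Σ_m = -0.319803-0.000000i. Multiply by 0.966644: -0.309136-0.000000i. P_6(cos γ) = -0.309136

-0.309136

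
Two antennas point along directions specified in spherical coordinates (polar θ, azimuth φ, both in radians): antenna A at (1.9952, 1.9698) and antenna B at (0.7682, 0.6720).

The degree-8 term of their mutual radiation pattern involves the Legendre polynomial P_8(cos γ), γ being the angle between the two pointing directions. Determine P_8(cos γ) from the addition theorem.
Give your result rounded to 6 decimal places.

Expand P_8 via completeness: Σ_{m} conj(Y_{8,m}) at Ω₁ times Y_{8,m} at Ω₂ —
  m=-8: -0.24482 - 0.01236j × 0.01725 + 0.02206j = -0.00395 - 0.00561j  (running Σ = -0.00395 - 0.00561j)
  m=-7: -0.15133 - 0.41642j × -0.00097 + 0.11594j = 0.04843 - 0.01714j  (running Σ = 0.04448 - 0.02276j)
  m=-6: 0.24399 - 0.22620j × -0.18010 + 0.22254j = 0.00639 + 0.09504j  (running Σ = 0.05087 + 0.07228j)
  m=-5: -0.08756 - 0.03955j × -0.43995 + 0.09765j = 0.04239 + 0.00885j  (running Σ = 0.09326 + 0.08113j)
  m=-4: 0.00906 - 0.35911j × -0.35014 - 0.17069j = -0.06447 + 0.12419j  (running Σ = 0.02879 + 0.20532j)
  m=-3: 0.07280 - 0.02855j × 0.00136 + 0.00284j = 0.00018 + 0.00017j  (running Σ = 0.02897 + 0.20549j)
  m=-2: -0.22090 - 0.22654j × -0.08405 + 0.36424j = 0.10108 - 0.06142j  (running Σ = 0.13005 + 0.14407j)
  m=-1: 0.05606 - 0.13295j × -0.14236 + 0.11325j = 0.00708 + 0.02528j  (running Σ = 0.13713 + 0.16935j)
  m=0: -0.29662 + 0.00000j × 0.32421 + 0.00000j = -0.09616 + 0.00000j  (running Σ = 0.04096 + 0.16935j)
  m=1: -0.05606 - 0.13295j × 0.14236 + 0.11325j = 0.00708 - 0.02528j  (running Σ = 0.04804 + 0.14407j)
  m=2: -0.22090 + 0.22654j × -0.08405 - 0.36424j = 0.10108 + 0.06142j  (running Σ = 0.14912 + 0.20549j)
  m=3: -0.07280 - 0.02855j × -0.00136 + 0.00284j = 0.00018 - 0.00017j  (running Σ = 0.14930 + 0.20532j)
  m=4: 0.00906 + 0.35911j × -0.35014 + 0.17069j = -0.06447 - 0.12419j  (running Σ = 0.08483 + 0.08113j)
  m=5: 0.08756 - 0.03955j × 0.43995 + 0.09765j = 0.04239 - 0.00885j  (running Σ = 0.12722 + 0.07228j)
  m=6: 0.24399 + 0.22620j × -0.18010 - 0.22254j = 0.00639 - 0.09504j  (running Σ = 0.13361 - 0.02276j)
  m=7: 0.15133 - 0.41642j × 0.00097 + 0.11594j = 0.04843 + 0.01714j  (running Σ = 0.18204 - 0.00561j)
  m=8: -0.24482 + 0.01236j × 0.01725 - 0.02206j = -0.00395 + 0.00561j  (running Σ = 0.17809 - 0.00000j)
Σ over m = 0.17809 - 0.00000j; ×(4π/17) → 0.13164 - 0.00000j. Real part: 0.131642

0.131642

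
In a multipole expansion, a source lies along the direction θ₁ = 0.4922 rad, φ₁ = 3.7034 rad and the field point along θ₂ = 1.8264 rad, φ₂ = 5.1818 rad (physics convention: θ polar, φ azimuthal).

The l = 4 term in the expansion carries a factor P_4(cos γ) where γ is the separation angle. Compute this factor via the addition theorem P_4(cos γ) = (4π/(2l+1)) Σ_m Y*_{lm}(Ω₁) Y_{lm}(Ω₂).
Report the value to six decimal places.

Addition theorem: P_4(cos γ) = (4π/9) Σ_m Y*_{lm}(Ω₁) Y_{lm}(Ω₂), m = −4…4:
  term(m=-4) = 0.00798 + 0.00309j   from Y*(Ω₁)=-0.01382 + 0.01721j, Y(Ω₂)=-0.11713 - 0.36965j
  term(m=-3) = 0.00913 - 0.03209j   from Y*(Ω₁)=0.01331 - 0.11565j, Y(Ω₂)=0.28283 + 0.04639j
  term(m=-2) = 0.05637 + 0.01054j   from Y*(Ω₁)=0.14333 + 0.29886j, Y(Ω₂)=0.10221 - 0.13961j
  term(m=-1) = 0.01309 - 0.14122j   from Y*(Ω₁)=-0.40631 - 0.25576j, Y(Ω₂)=0.13362 + 0.26344j
  term(m=+0) = 0.01114 + 0.00000j   from Y*(Ω₁)=0.08598 + 0.00000j, Y(Ω₂)=0.12962 + 0.00000j
  term(m=+1) = 0.01309 + 0.14122j   from Y*(Ω₁)=0.40631 - 0.25576j, Y(Ω₂)=-0.13362 + 0.26344j
  term(m=+2) = 0.05637 - 0.01054j   from Y*(Ω₁)=0.14333 - 0.29886j, Y(Ω₂)=0.10221 + 0.13961j
  term(m=+3) = 0.00913 + 0.03209j   from Y*(Ω₁)=-0.01331 - 0.11565j, Y(Ω₂)=-0.28283 + 0.04639j
  term(m=+4) = 0.00798 - 0.00309j   from Y*(Ω₁)=-0.01382 - 0.01721j, Y(Ω₂)=-0.11713 + 0.36965j
Σ over m = 0.18428 + 0.00000j; ×(4π/9) → 0.25730 + 0.00000j. Real part: 0.257302

0.257302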